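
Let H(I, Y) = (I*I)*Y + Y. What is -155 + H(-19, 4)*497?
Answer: 719501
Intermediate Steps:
H(I, Y) = Y + Y*I**2 (H(I, Y) = I**2*Y + Y = Y*I**2 + Y = Y + Y*I**2)
-155 + H(-19, 4)*497 = -155 + (4*(1 + (-19)**2))*497 = -155 + (4*(1 + 361))*497 = -155 + (4*362)*497 = -155 + 1448*497 = -155 + 719656 = 719501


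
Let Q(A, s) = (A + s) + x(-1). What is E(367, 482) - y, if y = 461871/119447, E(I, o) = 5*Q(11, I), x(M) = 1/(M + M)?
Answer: 449988683/238894 ≈ 1883.6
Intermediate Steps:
x(M) = 1/(2*M)
Q(A, s) = -1/2 + A + s (Q(A, s) = (A + s) + (1/2)/(-1) = (A + s) + (1/2)*(-1) = (A + s) - 1/2 = -1/2 + A + s)
E(I, o) = 105/2 + 5*I (E(I, o) = 5*(-1/2 + 11 + I) = 5*(21/2 + I) = 105/2 + 5*I)
y = 461871/119447 (y = 461871*(1/119447) = 461871/119447 ≈ 3.8667)
E(367, 482) - y = (105/2 + 5*367) - 1*461871/119447 = (105/2 + 1835) - 461871/119447 = 3775/2 - 461871/119447 = 449988683/238894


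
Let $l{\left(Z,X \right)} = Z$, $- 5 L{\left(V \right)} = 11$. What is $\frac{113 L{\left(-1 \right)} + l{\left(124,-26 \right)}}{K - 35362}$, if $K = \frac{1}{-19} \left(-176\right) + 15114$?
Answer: $\frac{11837}{1922680} \approx 0.0061565$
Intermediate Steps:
$L{\left(V \right)} = - \frac{11}{5}$ ($L{\left(V \right)} = \left(- \frac{1}{5}\right) 11 = - \frac{11}{5}$)
$K = \frac{287342}{19}$ ($K = \left(- \frac{1}{19}\right) \left(-176\right) + 15114 = \frac{176}{19} + 15114 = \frac{287342}{19} \approx 15123.0$)
$\frac{113 L{\left(-1 \right)} + l{\left(124,-26 \right)}}{K - 35362} = \frac{113 \left(- \frac{11}{5}\right) + 124}{\frac{287342}{19} - 35362} = \frac{- \frac{1243}{5} + 124}{- \frac{384536}{19}} = \left(- \frac{623}{5}\right) \left(- \frac{19}{384536}\right) = \frac{11837}{1922680}$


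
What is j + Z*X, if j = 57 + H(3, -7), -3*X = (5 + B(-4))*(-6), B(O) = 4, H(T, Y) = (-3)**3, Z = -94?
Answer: -1662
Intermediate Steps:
H(T, Y) = -27
X = 18 (X = -(5 + 4)*(-6)/3 = -3*(-6) = -1/3*(-54) = 18)
j = 30 (j = 57 - 27 = 30)
j + Z*X = 30 - 94*18 = 30 - 1692 = -1662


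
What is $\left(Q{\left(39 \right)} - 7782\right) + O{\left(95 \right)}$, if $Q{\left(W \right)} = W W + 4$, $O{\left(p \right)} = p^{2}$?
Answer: $2768$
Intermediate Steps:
$Q{\left(W \right)} = 4 + W^{2}$ ($Q{\left(W \right)} = W^{2} + 4 = 4 + W^{2}$)
$\left(Q{\left(39 \right)} - 7782\right) + O{\left(95 \right)} = \left(\left(4 + 39^{2}\right) - 7782\right) + 95^{2} = \left(\left(4 + 1521\right) - 7782\right) + 9025 = \left(1525 - 7782\right) + 9025 = -6257 + 9025 = 2768$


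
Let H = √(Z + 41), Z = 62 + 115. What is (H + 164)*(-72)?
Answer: -11808 - 72*√218 ≈ -12871.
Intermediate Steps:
Z = 177
H = √218 (H = √(177 + 41) = √218 ≈ 14.765)
(H + 164)*(-72) = (√218 + 164)*(-72) = (164 + √218)*(-72) = -11808 - 72*√218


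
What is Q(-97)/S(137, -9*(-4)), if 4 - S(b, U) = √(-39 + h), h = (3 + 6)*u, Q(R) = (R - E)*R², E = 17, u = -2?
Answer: -4290504/73 - 1072626*I*√57/73 ≈ -58774.0 - 1.1093e+5*I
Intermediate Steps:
Q(R) = R²*(-17 + R) (Q(R) = (R - 1*17)*R² = (R - 17)*R² = (-17 + R)*R² = R²*(-17 + R))
h = -18 (h = (3 + 6)*(-2) = 9*(-2) = -18)
S(b, U) = 4 - I*√57 (S(b, U) = 4 - √(-39 - 18) = 4 - √(-57) = 4 - I*√57)
Q(-97)/S(137, -9*(-4)) = ((-97)²*(-17 - 97))/(4 - I*√57) = (9409*(-114))/(4 - I*√57) = -1072626/(4 - I*√57)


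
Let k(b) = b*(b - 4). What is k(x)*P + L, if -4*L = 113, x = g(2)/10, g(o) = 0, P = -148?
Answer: -113/4 ≈ -28.250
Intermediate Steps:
x = 0 (x = 0/10 = 0*(⅒) = 0)
L = -113/4 (L = -¼*113 = -113/4 ≈ -28.250)
k(b) = b*(-4 + b)
k(x)*P + L = (0*(-4 + 0))*(-148) - 113/4 = (0*(-4))*(-148) - 113/4 = 0*(-148) - 113/4 = 0 - 113/4 = -113/4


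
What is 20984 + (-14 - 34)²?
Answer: 23288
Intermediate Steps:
20984 + (-14 - 34)² = 20984 + (-48)² = 20984 + 2304 = 23288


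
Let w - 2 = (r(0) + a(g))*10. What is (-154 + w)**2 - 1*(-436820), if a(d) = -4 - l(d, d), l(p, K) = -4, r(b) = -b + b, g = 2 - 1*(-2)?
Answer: 459924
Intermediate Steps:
g = 4 (g = 2 + 2 = 4)
r(b) = 0
a(d) = 0 (a(d) = -4 - 1*(-4) = -4 + 4 = 0)
w = 2 (w = 2 + (0 + 0)*10 = 2 + 0*10 = 2 + 0 = 2)
(-154 + w)**2 - 1*(-436820) = (-154 + 2)**2 - 1*(-436820) = (-152)**2 + 436820 = 23104 + 436820 = 459924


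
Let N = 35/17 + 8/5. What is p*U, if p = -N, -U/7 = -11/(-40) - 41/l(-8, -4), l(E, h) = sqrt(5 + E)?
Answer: 23947/3400 + 89257*I*sqrt(3)/255 ≈ 7.0432 + 606.27*I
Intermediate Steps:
N = 311/85 (N = 35*(1/17) + 8*(1/5) = 35/17 + 8/5 = 311/85 ≈ 3.6588)
U = -77/40 - 287*I*sqrt(3)/3 (U = -7*(-11/(-40) - 41/sqrt(5 - 8)) = -7*(-11*(-1/40) - 41*(-I*sqrt(3)/3)) = -7*(11/40 - 41*(-I*sqrt(3)/3)) = -7*(11/40 - (-41)*I*sqrt(3)/3) = -7*(11/40 + 41*I*sqrt(3)/3) = -77/40 - 287*I*sqrt(3)/3 ≈ -1.925 - 165.7*I)
p = -311/85 (p = -1*311/85 = -311/85 ≈ -3.6588)
p*U = -311*(-77/40 - 287*I*sqrt(3)/3)/85 = 23947/3400 + 89257*I*sqrt(3)/255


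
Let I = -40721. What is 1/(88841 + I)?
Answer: 1/48120 ≈ 2.0781e-5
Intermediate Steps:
1/(88841 + I) = 1/(88841 - 40721) = 1/48120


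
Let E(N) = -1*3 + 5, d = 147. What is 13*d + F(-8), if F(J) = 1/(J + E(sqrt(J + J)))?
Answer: 11465/6 ≈ 1910.8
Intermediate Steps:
E(N) = 2 (E(N) = -3 + 5 = 2)
F(J) = 1/(2 + J) (F(J) = 1/(J + 2) = 1/(2 + J))
13*d + F(-8) = 13*147 + 1/(2 - 8) = 1911 + 1/(-6) = 1911 - 1/6 = 11465/6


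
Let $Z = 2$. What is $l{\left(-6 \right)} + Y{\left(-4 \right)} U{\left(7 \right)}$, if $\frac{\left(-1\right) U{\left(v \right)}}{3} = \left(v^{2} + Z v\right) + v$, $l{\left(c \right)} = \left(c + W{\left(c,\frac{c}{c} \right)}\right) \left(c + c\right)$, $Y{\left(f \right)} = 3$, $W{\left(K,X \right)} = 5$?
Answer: $-618$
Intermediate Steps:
$l{\left(c \right)} = 2 c \left(5 + c\right)$ ($l{\left(c \right)} = \left(c + 5\right) \left(c + c\right) = \left(5 + c\right) 2 c = 2 c \left(5 + c\right)$)
$U{\left(v \right)} = - 9 v - 3 v^{2}$ ($U{\left(v \right)} = - 3 \left(\left(v^{2} + 2 v\right) + v\right) = - 3 \left(v^{2} + 3 v\right) = - 9 v - 3 v^{2}$)
$l{\left(-6 \right)} + Y{\left(-4 \right)} U{\left(7 \right)} = 2 \left(-6\right) \left(5 - 6\right) + 3 \left(\left(-3\right) 7 \left(3 + 7\right)\right) = 2 \left(-6\right) \left(-1\right) + 3 \left(\left(-3\right) 7 \cdot 10\right) = 12 + 3 \left(-210\right) = 12 - 630 = -618$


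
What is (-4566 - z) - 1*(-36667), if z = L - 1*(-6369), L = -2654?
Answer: 28386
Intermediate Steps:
z = 3715 (z = -2654 - 1*(-6369) = -2654 + 6369 = 3715)
(-4566 - z) - 1*(-36667) = (-4566 - 1*3715) - 1*(-36667) = (-4566 - 3715) + 36667 = -8281 + 36667 = 28386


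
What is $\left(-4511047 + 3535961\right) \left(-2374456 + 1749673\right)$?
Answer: $609217156338$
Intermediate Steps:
$\left(-4511047 + 3535961\right) \left(-2374456 + 1749673\right) = \left(-975086\right) \left(-624783\right) = 609217156338$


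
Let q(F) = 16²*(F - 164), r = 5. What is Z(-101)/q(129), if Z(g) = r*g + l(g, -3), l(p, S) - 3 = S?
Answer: 101/1792 ≈ 0.056362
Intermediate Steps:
l(p, S) = 3 + S
q(F) = -41984 + 256*F (q(F) = 256*(-164 + F) = -41984 + 256*F)
Z(g) = 5*g (Z(g) = 5*g + (3 - 3) = 5*g + 0 = 5*g)
Z(-101)/q(129) = (5*(-101))/(-41984 + 256*129) = -505/(-41984 + 33024) = -505/(-8960) = -505*(-1/8960) = 101/1792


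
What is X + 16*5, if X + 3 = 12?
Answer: 89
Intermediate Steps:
X = 9 (X = -3 + 12 = 9)
X + 16*5 = 9 + 16*5 = 9 + 80 = 89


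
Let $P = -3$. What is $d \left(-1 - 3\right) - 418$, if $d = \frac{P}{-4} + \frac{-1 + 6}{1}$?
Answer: $-441$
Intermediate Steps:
$d = \frac{23}{4}$ ($d = - \frac{3}{-4} + \frac{-1 + 6}{1} = \left(-3\right) \left(- \frac{1}{4}\right) + 5 \cdot 1 = \frac{3}{4} + 5 = \frac{23}{4} \approx 5.75$)
$d \left(-1 - 3\right) - 418 = \frac{23 \left(-1 - 3\right)}{4} - 418 = \frac{23}{4} \left(-4\right) - 418 = -23 - 418 = -441$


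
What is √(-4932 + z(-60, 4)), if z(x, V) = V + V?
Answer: 2*I*√1231 ≈ 70.171*I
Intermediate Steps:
z(x, V) = 2*V
√(-4932 + z(-60, 4)) = √(-4932 + 2*4) = √(-4932 + 8) = √(-4924) = 2*I*√1231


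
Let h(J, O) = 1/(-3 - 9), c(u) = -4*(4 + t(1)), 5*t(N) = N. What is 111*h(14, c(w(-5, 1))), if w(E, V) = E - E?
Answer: -37/4 ≈ -9.2500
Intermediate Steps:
t(N) = N/5
w(E, V) = 0
c(u) = -84/5 (c(u) = -4*(4 + (⅕)*1) = -4*(4 + ⅕) = -4*21/5 = -84/5)
h(J, O) = -1/12 (h(J, O) = 1/(-12) = -1/12)
111*h(14, c(w(-5, 1))) = 111*(-1/12) = -37/4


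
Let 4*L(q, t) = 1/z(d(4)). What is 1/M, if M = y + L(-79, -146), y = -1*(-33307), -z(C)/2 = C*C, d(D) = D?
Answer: 128/4263295 ≈ 3.0024e-5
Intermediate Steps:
z(C) = -2*C² (z(C) = -2*C*C = -2*C²)
y = 33307
L(q, t) = -1/128 (L(q, t) = 1/(4*((-2*4²))) = 1/(4*((-2*16))) = (¼)/(-32) = (¼)*(-1/32) = -1/128)
M = 4263295/128 (M = 33307 - 1/128 = 4263295/128 ≈ 33307.)
1/M = 1/(4263295/128) = 128/4263295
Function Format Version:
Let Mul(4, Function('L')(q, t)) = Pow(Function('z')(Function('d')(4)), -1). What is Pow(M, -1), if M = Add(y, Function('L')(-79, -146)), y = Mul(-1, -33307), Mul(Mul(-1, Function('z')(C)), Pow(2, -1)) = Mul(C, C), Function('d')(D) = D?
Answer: Rational(128, 4263295) ≈ 3.0024e-5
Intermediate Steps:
Function('z')(C) = Mul(-2, Pow(C, 2)) (Function('z')(C) = Mul(-2, Mul(C, C)) = Mul(-2, Pow(C, 2)))
y = 33307
Function('L')(q, t) = Rational(-1, 128) (Function('L')(q, t) = Mul(Rational(1, 4), Pow(Mul(-2, Pow(4, 2)), -1)) = Mul(Rational(1, 4), Pow(Mul(-2, 16), -1)) = Mul(Rational(1, 4), Pow(-32, -1)) = Mul(Rational(1, 4), Rational(-1, 32)) = Rational(-1, 128))
M = Rational(4263295, 128) (M = Add(33307, Rational(-1, 128)) = Rational(4263295, 128) ≈ 33307.)
Pow(M, -1) = Pow(Rational(4263295, 128), -1) = Rational(128, 4263295)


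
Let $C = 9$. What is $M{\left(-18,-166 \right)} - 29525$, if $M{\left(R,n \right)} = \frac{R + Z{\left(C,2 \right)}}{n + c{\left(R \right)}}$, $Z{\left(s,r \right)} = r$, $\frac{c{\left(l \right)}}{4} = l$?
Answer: $- \frac{3513467}{119} \approx -29525.0$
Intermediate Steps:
$c{\left(l \right)} = 4 l$
$M{\left(R,n \right)} = \frac{2 + R}{n + 4 R}$ ($M{\left(R,n \right)} = \frac{R + 2}{n + 4 R} = \frac{2 + R}{n + 4 R}$)
$M{\left(-18,-166 \right)} - 29525 = \frac{2 - 18}{-166 + 4 \left(-18\right)} - 29525 = \frac{1}{-166 - 72} \left(-16\right) - 29525 = \frac{1}{-238} \left(-16\right) - 29525 = \left(- \frac{1}{238}\right) \left(-16\right) - 29525 = \frac{8}{119} - 29525 = - \frac{3513467}{119}$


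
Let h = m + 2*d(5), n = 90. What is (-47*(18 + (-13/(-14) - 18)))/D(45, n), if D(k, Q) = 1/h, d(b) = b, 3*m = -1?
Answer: -17719/42 ≈ -421.88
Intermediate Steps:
m = -⅓ (m = (⅓)*(-1) = -⅓ ≈ -0.33333)
h = 29/3 (h = -⅓ + 2*5 = -⅓ + 10 = 29/3 ≈ 9.6667)
D(k, Q) = 3/29 (D(k, Q) = 1/(29/3) = 3/29)
(-47*(18 + (-13/(-14) - 18)))/D(45, n) = (-47*(18 + (-13/(-14) - 18)))/(3/29) = -47*(18 + (-13*(-1/14) - 18))*(29/3) = -47*(18 + (13/14 - 18))*(29/3) = -47*(18 - 239/14)*(29/3) = -47*13/14*(29/3) = -611/14*29/3 = -17719/42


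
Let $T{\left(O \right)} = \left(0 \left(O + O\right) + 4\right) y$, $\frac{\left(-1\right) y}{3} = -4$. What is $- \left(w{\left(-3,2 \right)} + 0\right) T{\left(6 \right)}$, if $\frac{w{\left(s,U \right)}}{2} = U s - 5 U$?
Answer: $1536$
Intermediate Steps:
$w{\left(s,U \right)} = - 10 U + 2 U s$ ($w{\left(s,U \right)} = 2 \left(U s - 5 U\right) = 2 \left(- 5 U + U s\right) = - 10 U + 2 U s$)
$y = 12$ ($y = \left(-3\right) \left(-4\right) = 12$)
$T{\left(O \right)} = 48$ ($T{\left(O \right)} = \left(0 \left(O + O\right) + 4\right) 12 = \left(0 \cdot 2 O + 4\right) 12 = \left(0 + 4\right) 12 = 4 \cdot 12 = 48$)
$- \left(w{\left(-3,2 \right)} + 0\right) T{\left(6 \right)} = - \left(2 \cdot 2 \left(-5 - 3\right) + 0\right) 48 = - \left(2 \cdot 2 \left(-8\right) + 0\right) 48 = - \left(-32 + 0\right) 48 = - \left(-32\right) 48 = \left(-1\right) \left(-1536\right) = 1536$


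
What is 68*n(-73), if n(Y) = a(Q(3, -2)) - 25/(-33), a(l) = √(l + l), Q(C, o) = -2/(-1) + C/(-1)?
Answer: 1700/33 + 68*I*√2 ≈ 51.515 + 96.167*I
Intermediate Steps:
Q(C, o) = 2 - C (Q(C, o) = -2*(-1) + C*(-1) = 2 - C)
a(l) = √2*√l (a(l) = √(2*l) = √2*√l)
n(Y) = 25/33 + I*√2 (n(Y) = √2*√(2 - 1*3) - 25/(-33) = √2*√(2 - 3) - 25*(-1)/33 = √2*√(-1) - 1*(-25/33) = √2*I + 25/33 = I*√2 + 25/33 = 25/33 + I*√2)
68*n(-73) = 68*(25/33 + I*√2) = 1700/33 + 68*I*√2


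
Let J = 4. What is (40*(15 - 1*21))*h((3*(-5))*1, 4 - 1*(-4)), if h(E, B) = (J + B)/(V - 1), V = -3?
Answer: 720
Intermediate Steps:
h(E, B) = -1 - B/4 (h(E, B) = (4 + B)/(-3 - 1) = (4 + B)/(-4) = (4 + B)*(-¼) = -1 - B/4)
(40*(15 - 1*21))*h((3*(-5))*1, 4 - 1*(-4)) = (40*(15 - 1*21))*(-1 - (4 - 1*(-4))/4) = (40*(15 - 21))*(-1 - (4 + 4)/4) = (40*(-6))*(-1 - ¼*8) = -240*(-1 - 2) = -240*(-3) = 720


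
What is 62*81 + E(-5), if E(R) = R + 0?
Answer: 5017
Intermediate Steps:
E(R) = R
62*81 + E(-5) = 62*81 - 5 = 5022 - 5 = 5017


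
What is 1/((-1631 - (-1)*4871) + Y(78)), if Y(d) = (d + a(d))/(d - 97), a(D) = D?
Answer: 19/61404 ≈ 0.00030943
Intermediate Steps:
Y(d) = 2*d/(-97 + d) (Y(d) = (d + d)/(d - 97) = (2*d)/(-97 + d) = 2*d/(-97 + d))
1/((-1631 - (-1)*4871) + Y(78)) = 1/((-1631 - (-1)*4871) + 2*78/(-97 + 78)) = 1/((-1631 - 1*(-4871)) + 2*78/(-19)) = 1/((-1631 + 4871) + 2*78*(-1/19)) = 1/(3240 - 156/19) = 1/(61404/19) = 19/61404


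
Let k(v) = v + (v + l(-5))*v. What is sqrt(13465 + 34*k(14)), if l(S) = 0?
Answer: sqrt(20605) ≈ 143.54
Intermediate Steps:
k(v) = v + v**2 (k(v) = v + (v + 0)*v = v + v*v = v + v**2)
sqrt(13465 + 34*k(14)) = sqrt(13465 + 34*(14*(1 + 14))) = sqrt(13465 + 34*(14*15)) = sqrt(13465 + 34*210) = sqrt(13465 + 7140) = sqrt(20605)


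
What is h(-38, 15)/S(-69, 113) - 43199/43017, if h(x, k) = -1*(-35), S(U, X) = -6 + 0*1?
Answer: -45251/6618 ≈ -6.8376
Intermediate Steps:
S(U, X) = -6 (S(U, X) = -6 + 0 = -6)
h(x, k) = 35
h(-38, 15)/S(-69, 113) - 43199/43017 = 35/(-6) - 43199/43017 = 35*(-⅙) - 43199*1/43017 = -35/6 - 3323/3309 = -45251/6618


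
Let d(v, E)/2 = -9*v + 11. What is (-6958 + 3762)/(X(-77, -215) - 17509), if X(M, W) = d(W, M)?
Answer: 188/801 ≈ 0.23471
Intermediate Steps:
d(v, E) = 22 - 18*v (d(v, E) = 2*(-9*v + 11) = 2*(11 - 9*v) = 22 - 18*v)
X(M, W) = 22 - 18*W
(-6958 + 3762)/(X(-77, -215) - 17509) = (-6958 + 3762)/((22 - 18*(-215)) - 17509) = -3196/((22 + 3870) - 17509) = -3196/(3892 - 17509) = -3196/(-13617) = -3196*(-1/13617) = 188/801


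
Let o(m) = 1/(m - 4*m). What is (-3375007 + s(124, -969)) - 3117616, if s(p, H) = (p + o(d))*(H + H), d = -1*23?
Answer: -154858151/23 ≈ -6.7330e+6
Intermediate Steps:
d = -23
o(m) = -1/(3*m) (o(m) = 1/(-3*m) = -1/(3*m))
s(p, H) = 2*H*(1/69 + p) (s(p, H) = (p - ⅓/(-23))*(H + H) = (p - ⅓*(-1/23))*(2*H) = (p + 1/69)*(2*H) = (1/69 + p)*(2*H) = 2*H*(1/69 + p))
(-3375007 + s(124, -969)) - 3117616 = (-3375007 + (2/69)*(-969)*(1 + 69*124)) - 3117616 = (-3375007 + (2/69)*(-969)*(1 + 8556)) - 3117616 = (-3375007 + (2/69)*(-969)*8557) - 3117616 = (-3375007 - 5527822/23) - 3117616 = -83152983/23 - 3117616 = -154858151/23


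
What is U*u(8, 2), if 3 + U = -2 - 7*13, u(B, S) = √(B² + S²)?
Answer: -192*√17 ≈ -791.64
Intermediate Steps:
U = -96 (U = -3 + (-2 - 7*13) = -3 + (-2 - 91) = -3 - 93 = -96)
U*u(8, 2) = -96*√(8² + 2²) = -96*√(64 + 4) = -192*√17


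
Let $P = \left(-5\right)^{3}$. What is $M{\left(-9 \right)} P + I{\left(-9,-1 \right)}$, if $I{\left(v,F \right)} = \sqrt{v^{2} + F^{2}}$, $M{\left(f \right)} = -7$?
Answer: $875 + \sqrt{82} \approx 884.06$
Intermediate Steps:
$I{\left(v,F \right)} = \sqrt{F^{2} + v^{2}}$
$P = -125$
$M{\left(-9 \right)} P + I{\left(-9,-1 \right)} = \left(-7\right) \left(-125\right) + \sqrt{\left(-1\right)^{2} + \left(-9\right)^{2}} = 875 + \sqrt{1 + 81} = 875 + \sqrt{82}$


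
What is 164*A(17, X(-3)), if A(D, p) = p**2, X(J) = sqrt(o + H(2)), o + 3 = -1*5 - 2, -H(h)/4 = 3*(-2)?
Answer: 2296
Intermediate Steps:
H(h) = 24 (H(h) = -12*(-2) = -4*(-6) = 24)
o = -10 (o = -3 + (-1*5 - 2) = -3 + (-5 - 2) = -3 - 7 = -10)
X(J) = sqrt(14) (X(J) = sqrt(-10 + 24) = sqrt(14))
164*A(17, X(-3)) = 164*(sqrt(14))**2 = 164*14 = 2296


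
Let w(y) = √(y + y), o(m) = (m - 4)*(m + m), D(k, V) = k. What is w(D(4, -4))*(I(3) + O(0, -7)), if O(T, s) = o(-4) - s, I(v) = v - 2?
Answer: 144*√2 ≈ 203.65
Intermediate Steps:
I(v) = -2 + v
o(m) = 2*m*(-4 + m) (o(m) = (-4 + m)*(2*m) = 2*m*(-4 + m))
O(T, s) = 64 - s (O(T, s) = 2*(-4)*(-4 - 4) - s = 2*(-4)*(-8) - s = 64 - s)
w(y) = √2*√y (w(y) = √(2*y) = √2*√y)
w(D(4, -4))*(I(3) + O(0, -7)) = (√2*√4)*((-2 + 3) + (64 - 1*(-7))) = (√2*2)*(1 + (64 + 7)) = (2*√2)*(1 + 71) = (2*√2)*72 = 144*√2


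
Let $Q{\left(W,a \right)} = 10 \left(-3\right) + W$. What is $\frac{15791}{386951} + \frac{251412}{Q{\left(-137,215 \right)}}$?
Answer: $- \frac{97281487715}{64620817} \approx -1505.4$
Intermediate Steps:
$Q{\left(W,a \right)} = -30 + W$
$\frac{15791}{386951} + \frac{251412}{Q{\left(-137,215 \right)}} = \frac{15791}{386951} + \frac{251412}{-30 - 137} = 15791 \cdot \frac{1}{386951} + \frac{251412}{-167} = \frac{15791}{386951} + 251412 \left(- \frac{1}{167}\right) = \frac{15791}{386951} - \frac{251412}{167} = - \frac{97281487715}{64620817}$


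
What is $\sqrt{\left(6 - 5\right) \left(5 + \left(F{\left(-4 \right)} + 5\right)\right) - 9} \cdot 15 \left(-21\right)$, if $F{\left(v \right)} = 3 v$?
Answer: $- 315 i \sqrt{11} \approx - 1044.7 i$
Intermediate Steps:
$\sqrt{\left(6 - 5\right) \left(5 + \left(F{\left(-4 \right)} + 5\right)\right) - 9} \cdot 15 \left(-21\right) = \sqrt{\left(6 - 5\right) \left(5 + \left(3 \left(-4\right) + 5\right)\right) - 9} \cdot 15 \left(-21\right) = \sqrt{1 \left(5 + \left(-12 + 5\right)\right) - 9} \cdot 15 \left(-21\right) = \sqrt{1 \left(5 - 7\right) - 9} \cdot 15 \left(-21\right) = \sqrt{1 \left(-2\right) - 9} \cdot 15 \left(-21\right) = \sqrt{-2 - 9} \cdot 15 \left(-21\right) = \sqrt{-11} \cdot 15 \left(-21\right) = i \sqrt{11} \cdot 15 \left(-21\right) = 15 i \sqrt{11} \left(-21\right) = - 315 i \sqrt{11}$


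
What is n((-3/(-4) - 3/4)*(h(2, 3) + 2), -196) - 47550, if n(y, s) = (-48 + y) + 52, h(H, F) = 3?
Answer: -47546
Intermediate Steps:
n(y, s) = 4 + y
n((-3/(-4) - 3/4)*(h(2, 3) + 2), -196) - 47550 = (4 + (-3/(-4) - 3/4)*(3 + 2)) - 47550 = (4 + (-3*(-1/4) - 3*1/4)*5) - 47550 = (4 + (3/4 - 3/4)*5) - 47550 = (4 + 0*5) - 47550 = (4 + 0) - 47550 = 4 - 47550 = -47546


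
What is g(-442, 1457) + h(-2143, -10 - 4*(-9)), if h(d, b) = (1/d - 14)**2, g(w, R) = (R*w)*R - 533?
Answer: -4309093036698150/4592449 ≈ -9.3830e+8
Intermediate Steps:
g(w, R) = -533 + w*R**2 (g(w, R) = w*R**2 - 533 = -533 + w*R**2)
h(d, b) = (-14 + 1/d)**2
g(-442, 1457) + h(-2143, -10 - 4*(-9)) = (-533 - 442*1457**2) + (-1 + 14*(-2143))**2/(-2143)**2 = (-533 - 442*2122849) + (-1 - 30002)**2/4592449 = (-533 - 938299258) + (1/4592449)*(-30003)**2 = -938299791 + (1/4592449)*900180009 = -938299791 + 900180009/4592449 = -4309093036698150/4592449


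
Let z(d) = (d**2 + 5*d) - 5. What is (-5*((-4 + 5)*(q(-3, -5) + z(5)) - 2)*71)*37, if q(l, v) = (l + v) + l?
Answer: -420320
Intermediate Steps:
z(d) = -5 + d**2 + 5*d
q(l, v) = v + 2*l
(-5*((-4 + 5)*(q(-3, -5) + z(5)) - 2)*71)*37 = (-5*((-4 + 5)*((-5 + 2*(-3)) + (-5 + 5**2 + 5*5)) - 2)*71)*37 = (-5*(1*((-5 - 6) + (-5 + 25 + 25)) - 2)*71)*37 = (-5*(1*(-11 + 45) - 2)*71)*37 = (-5*(1*34 - 2)*71)*37 = (-5*(34 - 2)*71)*37 = (-5*32*71)*37 = -160*71*37 = -11360*37 = -420320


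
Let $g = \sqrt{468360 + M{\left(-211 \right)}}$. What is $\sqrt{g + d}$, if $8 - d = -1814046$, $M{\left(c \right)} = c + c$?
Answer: $\sqrt{1814054 + \sqrt{467938}} \approx 1347.1$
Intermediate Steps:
$M{\left(c \right)} = 2 c$
$g = \sqrt{467938}$ ($g = \sqrt{468360 + 2 \left(-211\right)} = \sqrt{468360 - 422} = \sqrt{467938} \approx 684.06$)
$d = 1814054$ ($d = 8 - -1814046 = 8 + 1814046 = 1814054$)
$\sqrt{g + d} = \sqrt{\sqrt{467938} + 1814054} = \sqrt{1814054 + \sqrt{467938}}$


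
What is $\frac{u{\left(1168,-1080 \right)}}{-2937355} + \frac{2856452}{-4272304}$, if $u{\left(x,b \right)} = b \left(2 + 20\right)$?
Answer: $- \frac{414445181071}{627463675796} \approx -0.66051$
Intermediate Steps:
$u{\left(x,b \right)} = 22 b$ ($u{\left(x,b \right)} = b 22 = 22 b$)
$\frac{u{\left(1168,-1080 \right)}}{-2937355} + \frac{2856452}{-4272304} = \frac{22 \left(-1080\right)}{-2937355} + \frac{2856452}{-4272304} = \left(-23760\right) \left(- \frac{1}{2937355}\right) + 2856452 \left(- \frac{1}{4272304}\right) = \frac{4752}{587471} - \frac{714113}{1068076} = - \frac{414445181071}{627463675796}$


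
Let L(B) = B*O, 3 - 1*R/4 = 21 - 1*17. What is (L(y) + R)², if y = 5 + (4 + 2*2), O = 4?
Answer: 2304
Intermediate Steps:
R = -4 (R = 12 - 4*(21 - 1*17) = 12 - 4*(21 - 17) = 12 - 4*4 = 12 - 16 = -4)
y = 13 (y = 5 + (4 + 4) = 5 + 8 = 13)
L(B) = 4*B (L(B) = B*4 = 4*B)
(L(y) + R)² = (4*13 - 4)² = (52 - 4)² = 48² = 2304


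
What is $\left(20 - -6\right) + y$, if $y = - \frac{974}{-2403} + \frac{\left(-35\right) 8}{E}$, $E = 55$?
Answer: $\frac{563404}{26433} \approx 21.314$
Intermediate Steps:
$y = - \frac{123854}{26433}$ ($y = - \frac{974}{-2403} + \frac{\left(-35\right) 8}{55} = \left(-974\right) \left(- \frac{1}{2403}\right) - \frac{56}{11} = \frac{974}{2403} - \frac{56}{11} = - \frac{123854}{26433} \approx -4.6856$)
$\left(20 - -6\right) + y = \left(20 - -6\right) - \frac{123854}{26433} = \left(20 + 6\right) - \frac{123854}{26433} = 26 - \frac{123854}{26433} = \frac{563404}{26433}$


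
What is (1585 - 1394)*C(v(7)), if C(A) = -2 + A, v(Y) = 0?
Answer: -382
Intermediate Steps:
(1585 - 1394)*C(v(7)) = (1585 - 1394)*(-2 + 0) = 191*(-2) = -382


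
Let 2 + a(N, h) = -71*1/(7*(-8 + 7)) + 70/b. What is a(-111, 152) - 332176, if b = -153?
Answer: -355752265/1071 ≈ -3.3217e+5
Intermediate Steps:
a(N, h) = 8231/1071 (a(N, h) = -2 + (-71*1/(7*(-8 + 7)) + 70/(-153)) = -2 + (-71/(7*(-1)) + 70*(-1/153)) = -2 + (-71/(-7) - 70/153) = -2 + (-71*(-⅐) - 70/153) = -2 + (71/7 - 70/153) = -2 + 10373/1071 = 8231/1071)
a(-111, 152) - 332176 = 8231/1071 - 332176 = -355752265/1071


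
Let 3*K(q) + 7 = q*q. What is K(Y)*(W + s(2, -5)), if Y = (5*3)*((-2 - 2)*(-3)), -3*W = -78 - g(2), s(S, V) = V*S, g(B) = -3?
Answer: 161965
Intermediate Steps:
s(S, V) = S*V
W = 25 (W = -(-78 - 1*(-3))/3 = -(-78 + 3)/3 = -⅓*(-75) = 25)
Y = 180 (Y = 15*(-4*(-3)) = 15*12 = 180)
K(q) = -7/3 + q²/3 (K(q) = -7/3 + (q*q)/3 = -7/3 + q²/3)
K(Y)*(W + s(2, -5)) = (-7/3 + (⅓)*180²)*(25 + 2*(-5)) = (-7/3 + (⅓)*32400)*(25 - 10) = (-7/3 + 10800)*15 = (32393/3)*15 = 161965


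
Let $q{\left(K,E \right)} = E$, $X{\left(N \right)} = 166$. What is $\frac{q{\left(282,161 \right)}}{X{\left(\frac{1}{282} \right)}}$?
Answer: $\frac{161}{166} \approx 0.96988$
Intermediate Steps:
$\frac{q{\left(282,161 \right)}}{X{\left(\frac{1}{282} \right)}} = \frac{161}{166}$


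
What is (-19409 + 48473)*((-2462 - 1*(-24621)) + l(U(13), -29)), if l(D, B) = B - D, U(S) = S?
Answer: 642808488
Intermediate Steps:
(-19409 + 48473)*((-2462 - 1*(-24621)) + l(U(13), -29)) = (-19409 + 48473)*((-2462 - 1*(-24621)) + (-29 - 1*13)) = 29064*((-2462 + 24621) + (-29 - 13)) = 29064*(22159 - 42) = 29064*22117 = 642808488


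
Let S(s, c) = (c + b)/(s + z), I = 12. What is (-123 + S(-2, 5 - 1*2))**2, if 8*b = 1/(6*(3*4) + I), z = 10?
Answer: 434585511361/28901376 ≈ 15037.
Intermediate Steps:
b = 1/672 (b = 1/(8*(6*(3*4) + 12)) = 1/(8*(6*12 + 12)) = 1/(8*(72 + 12)) = (1/8)/84 = (1/8)*(1/84) = 1/672 ≈ 0.0014881)
S(s, c) = (1/672 + c)/(10 + s) (S(s, c) = (c + 1/672)/(s + 10) = (1/672 + c)/(10 + s))
(-123 + S(-2, 5 - 1*2))**2 = (-123 + (1/672 + (5 - 1*2))/(10 - 2))**2 = (-123 + (1/672 + (5 - 2))/8)**2 = (-123 + (1/672 + 3)/8)**2 = (-123 + (1/8)*(2017/672))**2 = (-123 + 2017/5376)**2 = (-659231/5376)**2 = 434585511361/28901376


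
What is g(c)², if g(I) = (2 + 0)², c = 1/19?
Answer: 16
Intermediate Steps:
c = 1/19 ≈ 0.052632
g(I) = 4 (g(I) = 2² = 4)
g(c)² = 4² = 16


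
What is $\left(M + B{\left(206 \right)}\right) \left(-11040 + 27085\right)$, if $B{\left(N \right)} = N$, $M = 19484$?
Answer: $315926050$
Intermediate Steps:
$\left(M + B{\left(206 \right)}\right) \left(-11040 + 27085\right) = \left(19484 + 206\right) \left(-11040 + 27085\right) = 19690 \cdot 16045 = 315926050$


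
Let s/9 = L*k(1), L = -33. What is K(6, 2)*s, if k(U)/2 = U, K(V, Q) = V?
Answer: -3564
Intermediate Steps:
k(U) = 2*U
s = -594 (s = 9*(-66) = -594)
K(6, 2)*s = 6*(-594) = -3564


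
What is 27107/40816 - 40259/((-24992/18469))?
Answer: 172438339605/5795872 ≈ 29752.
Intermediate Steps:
27107/40816 - 40259/((-24992/18469)) = 27107*(1/40816) - 40259/((-24992*1/18469)) = 27107/40816 - 40259/(-2272/1679) = 27107/40816 - 40259*(-1679/2272) = 27107/40816 + 67594861/2272 = 172438339605/5795872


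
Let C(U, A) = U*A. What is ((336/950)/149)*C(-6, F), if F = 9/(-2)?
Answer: 4536/70775 ≈ 0.064090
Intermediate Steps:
F = -9/2 (F = 9*(-1/2) = -9/2 ≈ -4.5000)
C(U, A) = A*U
((336/950)/149)*C(-6, F) = ((336/950)/149)*(-9/2*(-6)) = ((336*(1/950))*(1/149))*27 = ((168/475)*(1/149))*27 = (168/70775)*27 = 4536/70775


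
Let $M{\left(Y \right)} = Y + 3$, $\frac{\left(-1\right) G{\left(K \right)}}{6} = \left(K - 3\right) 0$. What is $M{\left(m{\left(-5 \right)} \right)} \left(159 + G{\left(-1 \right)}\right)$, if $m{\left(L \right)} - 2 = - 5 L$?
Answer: $4770$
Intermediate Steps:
$G{\left(K \right)} = 0$ ($G{\left(K \right)} = - 6 \left(K - 3\right) 0 = - 6 \left(-3 + K\right) 0 = \left(-6\right) 0 = 0$)
$m{\left(L \right)} = 2 - 5 L$
$M{\left(Y \right)} = 3 + Y$
$M{\left(m{\left(-5 \right)} \right)} \left(159 + G{\left(-1 \right)}\right) = \left(3 + \left(2 - -25\right)\right) \left(159 + 0\right) = \left(3 + \left(2 + 25\right)\right) 159 = \left(3 + 27\right) 159 = 30 \cdot 159 = 4770$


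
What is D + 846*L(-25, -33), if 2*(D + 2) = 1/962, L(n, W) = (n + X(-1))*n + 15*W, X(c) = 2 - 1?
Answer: 170905073/1924 ≈ 88828.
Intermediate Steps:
X(c) = 1
L(n, W) = 15*W + n*(1 + n) (L(n, W) = (n + 1)*n + 15*W = (1 + n)*n + 15*W = n*(1 + n) + 15*W = 15*W + n*(1 + n))
D = -3847/1924 (D = -2 + (½)/962 = -2 + (½)*(1/962) = -2 + 1/1924 = -3847/1924 ≈ -1.9995)
D + 846*L(-25, -33) = -3847/1924 + 846*(-25 + (-25)² + 15*(-33)) = -3847/1924 + 846*(-25 + 625 - 495) = -3847/1924 + 846*105 = -3847/1924 + 88830 = 170905073/1924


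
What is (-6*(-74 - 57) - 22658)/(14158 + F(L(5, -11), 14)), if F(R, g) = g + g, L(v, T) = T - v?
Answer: -10936/7093 ≈ -1.5418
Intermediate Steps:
F(R, g) = 2*g
(-6*(-74 - 57) - 22658)/(14158 + F(L(5, -11), 14)) = (-6*(-74 - 57) - 22658)/(14158 + 2*14) = (-6*(-131) - 22658)/(14158 + 28) = (786 - 22658)/14186 = -21872*1/14186 = -10936/7093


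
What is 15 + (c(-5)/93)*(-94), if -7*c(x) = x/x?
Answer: 9859/651 ≈ 15.144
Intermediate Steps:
c(x) = -⅐ (c(x) = -x/(7*x) = -⅐*1 = -⅐)
15 + (c(-5)/93)*(-94) = 15 - ⅐/93*(-94) = 15 - ⅐*1/93*(-94) = 15 - 1/651*(-94) = 15 + 94/651 = 9859/651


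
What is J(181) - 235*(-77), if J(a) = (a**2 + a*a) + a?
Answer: 83798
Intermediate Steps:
J(a) = a + 2*a**2 (J(a) = (a**2 + a**2) + a = 2*a**2 + a = a + 2*a**2)
J(181) - 235*(-77) = 181*(1 + 2*181) - 235*(-77) = 181*(1 + 362) + 18095 = 181*363 + 18095 = 65703 + 18095 = 83798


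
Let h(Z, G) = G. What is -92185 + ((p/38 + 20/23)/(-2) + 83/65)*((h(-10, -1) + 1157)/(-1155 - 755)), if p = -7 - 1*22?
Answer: -5001403689021/54253550 ≈ -92186.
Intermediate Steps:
p = -29 (p = -7 - 22 = -29)
-92185 + ((p/38 + 20/23)/(-2) + 83/65)*((h(-10, -1) + 1157)/(-1155 - 755)) = -92185 + ((-29/38 + 20/23)/(-2) + 83/65)*((-1 + 1157)/(-1155 - 755)) = -92185 + ((-29*1/38 + 20*(1/23))*(-½) + 83*(1/65))*(1156/(-1910)) = -92185 + ((-29/38 + 20/23)*(-½) + 83/65)*(1156*(-1/1910)) = -92185 + ((93/874)*(-½) + 83/65)*(-578/955) = -92185 + (-93/1748 + 83/65)*(-578/955) = -92185 + (139039/113620)*(-578/955) = -92185 - 40182271/54253550 = -5001403689021/54253550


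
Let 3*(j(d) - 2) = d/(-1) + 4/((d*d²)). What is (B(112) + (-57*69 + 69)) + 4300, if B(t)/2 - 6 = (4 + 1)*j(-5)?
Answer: 12114/25 ≈ 484.56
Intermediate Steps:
j(d) = 2 - d/3 + 4/(3*d³) (j(d) = 2 + (d/(-1) + 4/((d*d²)))/3 = 2 + (d*(-1) + 4/(d³))/3 = 2 + (-d + 4/d³)/3 = 2 + (-d/3 + 4/(3*d³)) = 2 - d/3 + 4/(3*d³))
B(t) = 1214/25 (B(t) = 12 + 2*((4 + 1)*(2 - ⅓*(-5) + (4/3)/(-5)³)) = 12 + 2*(5*(2 + 5/3 + (4/3)*(-1/125))) = 12 + 2*(5*(2 + 5/3 - 4/375)) = 12 + 2*(5*(457/125)) = 12 + 2*(457/25) = 12 + 914/25 = 1214/25)
(B(112) + (-57*69 + 69)) + 4300 = (1214/25 + (-57*69 + 69)) + 4300 = (1214/25 + (-3933 + 69)) + 4300 = (1214/25 - 3864) + 4300 = -95386/25 + 4300 = 12114/25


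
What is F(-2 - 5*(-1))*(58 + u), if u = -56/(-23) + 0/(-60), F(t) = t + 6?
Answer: 12510/23 ≈ 543.91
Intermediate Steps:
F(t) = 6 + t
u = 56/23 (u = -56*(-1/23) + 0*(-1/60) = 56/23 + 0 = 56/23 ≈ 2.4348)
F(-2 - 5*(-1))*(58 + u) = (6 + (-2 - 5*(-1)))*(58 + 56/23) = (6 + (-2 + 5))*(1390/23) = (6 + 3)*(1390/23) = 9*(1390/23) = 12510/23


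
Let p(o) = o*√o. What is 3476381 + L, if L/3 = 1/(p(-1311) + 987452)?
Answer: 3397518238581621191/977314695535 + 3933*I*√1311/977314695535 ≈ 3.4764e+6 + 1.4571e-7*I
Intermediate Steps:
p(o) = o^(3/2)
L = 3/(987452 - 1311*I*√1311) (L = 3/((-1311)^(3/2) + 987452) = 3/(-1311*I*√1311 + 987452) = 3/(987452 - 1311*I*√1311) ≈ 3.0311e-6 + 1.4571e-7*I)
3476381 + L = 3476381 + (2962356/977314695535 + 3933*I*√1311/977314695535) = 3397518238581621191/977314695535 + 3933*I*√1311/977314695535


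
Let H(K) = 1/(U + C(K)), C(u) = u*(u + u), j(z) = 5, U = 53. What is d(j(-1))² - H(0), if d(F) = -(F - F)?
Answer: -1/53 ≈ -0.018868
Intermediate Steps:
d(F) = 0 (d(F) = -1*0 = 0)
C(u) = 2*u² (C(u) = u*(2*u) = 2*u²)
H(K) = 1/(53 + 2*K²)
d(j(-1))² - H(0) = 0² - 1/(53 + 2*0²) = 0 - 1/(53 + 2*0) = 0 - 1/(53 + 0) = 0 - 1/53 = -1/53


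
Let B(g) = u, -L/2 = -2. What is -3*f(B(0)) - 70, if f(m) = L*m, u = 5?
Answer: -130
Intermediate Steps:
L = 4 (L = -2*(-2) = 4)
B(g) = 5
f(m) = 4*m
-3*f(B(0)) - 70 = -12*5 - 70 = -3*20 - 70 = -60 - 70 = -130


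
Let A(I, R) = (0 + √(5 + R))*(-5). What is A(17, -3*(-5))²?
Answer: 500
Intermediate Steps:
A(I, R) = -5*√(5 + R) (A(I, R) = √(5 + R)*(-5) = -5*√(5 + R))
A(17, -3*(-5))² = (-5*√(5 - 3*(-5)))² = (-5*√(5 + 15))² = (-10*√5)² = 500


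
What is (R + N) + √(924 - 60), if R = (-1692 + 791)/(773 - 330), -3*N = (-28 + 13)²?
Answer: -34126/443 + 12*√6 ≈ -47.640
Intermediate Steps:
N = -75 (N = -(-28 + 13)²/3 = -⅓*(-15)² = -⅓*225 = -75)
R = -901/443 ≈ -2.0339
(R + N) + √(924 - 60) = (-901/443 - 75) + √(924 - 60) = -34126/443 + √864 = -34126/443 + 12*√6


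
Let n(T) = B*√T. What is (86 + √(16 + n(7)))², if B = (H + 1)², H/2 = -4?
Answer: (86 + √(16 + 49*√7))² ≈ 9617.4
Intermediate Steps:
H = -8 (H = 2*(-4) = -8)
B = 49 (B = (-8 + 1)² = (-7)² = 49)
n(T) = 49*√T
(86 + √(16 + n(7)))² = (86 + √(16 + 49*√7))²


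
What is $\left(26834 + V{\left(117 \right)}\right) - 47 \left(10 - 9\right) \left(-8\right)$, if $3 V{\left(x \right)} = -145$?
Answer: $\frac{81485}{3} \approx 27162.0$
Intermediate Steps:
$V{\left(x \right)} = - \frac{145}{3}$ ($V{\left(x \right)} = \frac{1}{3} \left(-145\right) = - \frac{145}{3}$)
$\left(26834 + V{\left(117 \right)}\right) - 47 \left(10 - 9\right) \left(-8\right) = \left(26834 - \frac{145}{3}\right) - 47 \left(10 - 9\right) \left(-8\right) = \frac{80357}{3} - 47 \cdot 1 \left(-8\right) = \frac{80357}{3} - -376 = \frac{80357}{3} + 376 = \frac{81485}{3}$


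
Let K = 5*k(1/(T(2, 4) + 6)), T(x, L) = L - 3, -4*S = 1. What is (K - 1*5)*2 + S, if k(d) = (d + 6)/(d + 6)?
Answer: -¼ ≈ -0.25000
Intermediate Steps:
S = -¼ (S = -¼*1 = -¼ ≈ -0.25000)
T(x, L) = -3 + L
k(d) = 1 (k(d) = (6 + d)/(6 + d) = 1)
K = 5 (K = 5*1 = 5)
(K - 1*5)*2 + S = (5 - 1*5)*2 - ¼ = (5 - 5)*2 - ¼ = 0*2 - ¼ = 0 - ¼ = -¼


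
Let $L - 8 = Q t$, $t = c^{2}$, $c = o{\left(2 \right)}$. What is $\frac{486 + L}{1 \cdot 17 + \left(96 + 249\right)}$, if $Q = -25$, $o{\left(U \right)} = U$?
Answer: $\frac{197}{181} \approx 1.0884$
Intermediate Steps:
$c = 2$
$t = 4$ ($t = 2^{2} = 4$)
$L = -92$ ($L = 8 - 100 = -92$)
$\frac{486 + L}{1 \cdot 17 + \left(96 + 249\right)} = \frac{486 - 92}{1 \cdot 17 + \left(96 + 249\right)} = \frac{394}{17 + 345} = \frac{394}{362} = 394 \cdot \frac{1}{362} = \frac{197}{181}$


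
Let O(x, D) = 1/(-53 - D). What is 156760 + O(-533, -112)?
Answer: 9248841/59 ≈ 1.5676e+5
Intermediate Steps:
156760 + O(-533, -112) = 156760 - 1/(53 - 112) = 156760 - 1/(-59) = 156760 - 1*(-1/59) = 156760 + 1/59 = 9248841/59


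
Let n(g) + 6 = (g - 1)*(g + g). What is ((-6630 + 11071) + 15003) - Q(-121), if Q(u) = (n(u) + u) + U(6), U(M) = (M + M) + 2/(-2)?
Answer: -9964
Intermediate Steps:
U(M) = -1 + 2*M (U(M) = 2*M + 2*(-½) = 2*M - 1 = -1 + 2*M)
n(g) = -6 + 2*g*(-1 + g) (n(g) = -6 + (g - 1)*(g + g) = -6 + (-1 + g)*(2*g) = -6 + 2*g*(-1 + g))
Q(u) = 5 - u + 2*u² (Q(u) = ((-6 - 2*u + 2*u²) + u) + (-1 + 2*6) = (-6 - u + 2*u²) + (-1 + 12) = (-6 - u + 2*u²) + 11 = 5 - u + 2*u²)
((-6630 + 11071) + 15003) - Q(-121) = ((-6630 + 11071) + 15003) - (5 - 1*(-121) + 2*(-121)²) = (4441 + 15003) - (5 + 121 + 2*14641) = 19444 - (5 + 121 + 29282) = 19444 - 1*29408 = 19444 - 29408 = -9964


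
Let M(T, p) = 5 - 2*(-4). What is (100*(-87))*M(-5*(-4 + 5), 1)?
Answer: -113100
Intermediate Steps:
M(T, p) = 13 (M(T, p) = 5 + 8 = 13)
(100*(-87))*M(-5*(-4 + 5), 1) = (100*(-87))*13 = -8700*13 = -113100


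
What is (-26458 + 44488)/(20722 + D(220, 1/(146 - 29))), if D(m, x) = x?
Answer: 421902/484895 ≈ 0.87009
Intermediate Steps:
(-26458 + 44488)/(20722 + D(220, 1/(146 - 29))) = (-26458 + 44488)/(20722 + 1/(146 - 29)) = 18030/(20722 + 1/117) = 18030/(2424475/117) = 18030*(117/2424475) = 421902/484895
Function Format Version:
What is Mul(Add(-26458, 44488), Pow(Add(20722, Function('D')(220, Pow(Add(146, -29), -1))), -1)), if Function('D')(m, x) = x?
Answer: Rational(421902, 484895) ≈ 0.87009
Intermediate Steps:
Mul(Add(-26458, 44488), Pow(Add(20722, Function('D')(220, Pow(Add(146, -29), -1))), -1)) = Mul(Add(-26458, 44488), Pow(Add(20722, Pow(Add(146, -29), -1)), -1)) = Mul(18030, Pow(Add(20722, Pow(117, -1)), -1)) = Mul(18030, Pow(Add(20722, Rational(1, 117)), -1)) = Mul(18030, Pow(Rational(2424475, 117), -1)) = Mul(18030, Rational(117, 2424475)) = Rational(421902, 484895)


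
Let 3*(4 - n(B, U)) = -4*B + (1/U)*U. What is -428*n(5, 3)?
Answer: -13268/3 ≈ -4422.7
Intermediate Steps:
n(B, U) = 11/3 + 4*B/3 (n(B, U) = 4 - (-4*B + (1/U)*U)/3 = 4 - (-4*B + U/U)/3 = 4 - (-4*B + 1)/3 = 4 - (1 - 4*B)/3 = 4 + (-1/3 + 4*B/3) = 11/3 + 4*B/3)
-428*n(5, 3) = -428*(11/3 + (4/3)*5) = -428*(11/3 + 20/3) = -428*31/3 = -13268/3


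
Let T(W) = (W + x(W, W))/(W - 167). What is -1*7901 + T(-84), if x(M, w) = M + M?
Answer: -1982899/251 ≈ -7900.0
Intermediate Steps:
x(M, w) = 2*M
T(W) = 3*W/(-167 + W) (T(W) = (W + 2*W)/(W - 167) = (3*W)/(-167 + W) = 3*W/(-167 + W))
-1*7901 + T(-84) = -1*7901 + 3*(-84)/(-167 - 84) = -7901 + 3*(-84)/(-251) = -7901 + 3*(-84)*(-1/251) = -7901 + 252/251 = -1982899/251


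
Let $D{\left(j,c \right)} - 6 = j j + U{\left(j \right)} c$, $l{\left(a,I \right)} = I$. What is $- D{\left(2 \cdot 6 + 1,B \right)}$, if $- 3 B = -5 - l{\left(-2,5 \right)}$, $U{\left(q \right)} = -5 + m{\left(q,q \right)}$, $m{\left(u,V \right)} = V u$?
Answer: $- \frac{2165}{3} \approx -721.67$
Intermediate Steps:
$U{\left(q \right)} = -5 + q^{2}$ ($U{\left(q \right)} = -5 + q q = -5 + q^{2}$)
$B = \frac{10}{3}$ ($B = - \frac{-5 - 5}{3} = \left(- \frac{1}{3}\right) \left(-10\right) = \frac{10}{3} \approx 3.3333$)
$D{\left(j,c \right)} = 6 + j^{2} + c \left(-5 + j^{2}\right)$ ($D{\left(j,c \right)} = 6 + \left(j j + \left(-5 + j^{2}\right) c\right) = 6 + \left(j^{2} + c \left(-5 + j^{2}\right)\right) = 6 + j^{2} + c \left(-5 + j^{2}\right)$)
$- D{\left(2 \cdot 6 + 1,B \right)} = - (6 + \left(2 \cdot 6 + 1\right)^{2} + \frac{10 \left(-5 + \left(2 \cdot 6 + 1\right)^{2}\right)}{3}) = - (6 + \left(12 + 1\right)^{2} + \frac{10 \left(-5 + \left(12 + 1\right)^{2}\right)}{3}) = - (6 + 13^{2} + \frac{10 \left(-5 + 13^{2}\right)}{3}) = - (6 + 169 + \frac{10 \left(-5 + 169\right)}{3}) = - (6 + 169 + \frac{10}{3} \cdot 164) = - (6 + 169 + \frac{1640}{3}) = \left(-1\right) \frac{2165}{3} = - \frac{2165}{3}$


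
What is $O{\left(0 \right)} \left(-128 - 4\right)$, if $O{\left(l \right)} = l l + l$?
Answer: $0$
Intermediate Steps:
$O{\left(l \right)} = l + l^{2}$ ($O{\left(l \right)} = l^{2} + l = l + l^{2}$)
$O{\left(0 \right)} \left(-128 - 4\right) = 0 \left(1 + 0\right) \left(-128 - 4\right) = 0 \cdot 1 \left(-132\right) = 0 \left(-132\right) = 0$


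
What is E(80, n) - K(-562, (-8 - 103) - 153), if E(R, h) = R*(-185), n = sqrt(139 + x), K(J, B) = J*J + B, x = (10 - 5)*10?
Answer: -330380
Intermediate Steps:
x = 50 (x = 5*10 = 50)
K(J, B) = B + J**2 (K(J, B) = J**2 + B = B + J**2)
n = 3*sqrt(21) (n = sqrt(139 + 50) = sqrt(189) = 3*sqrt(21) ≈ 13.748)
E(R, h) = -185*R
E(80, n) - K(-562, (-8 - 103) - 153) = -185*80 - (((-8 - 103) - 153) + (-562)**2) = -14800 - ((-111 - 153) + 315844) = -14800 - (-264 + 315844) = -14800 - 1*315580 = -14800 - 315580 = -330380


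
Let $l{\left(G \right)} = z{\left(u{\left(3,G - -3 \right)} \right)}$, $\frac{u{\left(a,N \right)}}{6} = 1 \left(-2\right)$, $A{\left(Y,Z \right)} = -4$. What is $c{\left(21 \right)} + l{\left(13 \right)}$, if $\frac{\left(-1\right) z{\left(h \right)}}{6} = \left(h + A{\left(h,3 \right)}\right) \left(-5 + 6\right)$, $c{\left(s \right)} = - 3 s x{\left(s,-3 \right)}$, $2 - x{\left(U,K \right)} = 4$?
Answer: $222$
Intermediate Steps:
$x{\left(U,K \right)} = -2$ ($x{\left(U,K \right)} = 2 - 4 = -2$)
$u{\left(a,N \right)} = -12$ ($u{\left(a,N \right)} = 6 \cdot 1 \left(-2\right) = 6 \left(-2\right) = -12$)
$c{\left(s \right)} = 6 s$ ($c{\left(s \right)} = - 3 s \left(-2\right) = 6 s$)
$z{\left(h \right)} = 24 - 6 h$ ($z{\left(h \right)} = - 6 \left(h - 4\right) \left(-5 + 6\right) = - 6 \left(-4 + h\right) 1 = - 6 \left(-4 + h\right) = 24 - 6 h$)
$l{\left(G \right)} = 96$ ($l{\left(G \right)} = 24 - -72 = 24 + 72 = 96$)
$c{\left(21 \right)} + l{\left(13 \right)} = 6 \cdot 21 + 96 = 126 + 96 = 222$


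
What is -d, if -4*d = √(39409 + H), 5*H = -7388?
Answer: 3*√105365/20 ≈ 48.690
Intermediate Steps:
H = -7388/5 (H = (⅕)*(-7388) = -7388/5 ≈ -1477.6)
d = -3*√105365/20 (d = -√(39409 - 7388/5)/4 = -3*√105365/20 ≈ -48.690)
-d = -(-3)*√105365/20 = 3*√105365/20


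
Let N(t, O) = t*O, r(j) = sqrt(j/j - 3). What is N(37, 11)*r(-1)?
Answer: 407*I*sqrt(2) ≈ 575.58*I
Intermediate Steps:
r(j) = I*sqrt(2) (r(j) = sqrt(1 - 3) = sqrt(-2) = I*sqrt(2))
N(t, O) = O*t
N(37, 11)*r(-1) = (11*37)*(I*sqrt(2)) = 407*(I*sqrt(2)) = 407*I*sqrt(2)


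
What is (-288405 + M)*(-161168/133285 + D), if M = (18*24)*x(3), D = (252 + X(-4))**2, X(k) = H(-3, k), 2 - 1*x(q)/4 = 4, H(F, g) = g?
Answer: -2392501207297392/133285 ≈ -1.7950e+10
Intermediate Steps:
x(q) = -8 (x(q) = 8 - 4*4 = 8 - 16 = -8)
X(k) = k
D = 61504 (D = (252 - 4)**2 = 248**2 = 61504)
M = -3456 (M = (18*24)*(-8) = 432*(-8) = -3456)
(-288405 + M)*(-161168/133285 + D) = (-288405 - 3456)*(-161168/133285 + 61504) = -291861*(-161168*1/133285 + 61504) = -291861*(-161168/133285 + 61504) = -291861*8197399472/133285 = -2392501207297392/133285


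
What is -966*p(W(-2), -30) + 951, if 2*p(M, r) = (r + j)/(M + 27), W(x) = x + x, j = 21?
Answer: 1140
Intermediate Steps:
W(x) = 2*x
p(M, r) = (21 + r)/(2*(27 + M)) (p(M, r) = ((r + 21)/(M + 27))/2 = ((21 + r)/(27 + M))/2 = (21 + r)/(2*(27 + M)))
-966*p(W(-2), -30) + 951 = -483*(21 - 30)/(27 + 2*(-2)) + 951 = -483*(-9)/(27 - 4) + 951 = -483*(-9)/23 + 951 = -966*(-9/46) + 951 = 189 + 951 = 1140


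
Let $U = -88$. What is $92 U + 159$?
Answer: $-7937$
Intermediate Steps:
$92 U + 159 = 92 \left(-88\right) + 159 = -8096 + 159 = -7937$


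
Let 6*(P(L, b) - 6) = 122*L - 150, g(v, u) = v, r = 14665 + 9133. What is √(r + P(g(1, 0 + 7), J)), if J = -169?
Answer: √214194/3 ≈ 154.27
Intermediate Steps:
r = 23798
P(L, b) = -19 + 61*L/3 (P(L, b) = 6 + (122*L - 150)/6 = 6 + (-150 + 122*L)/6 = 6 + (-25 + 61*L/3) = -19 + 61*L/3)
√(r + P(g(1, 0 + 7), J)) = √(23798 + (-19 + (61/3)*1)) = √(23798 + (-19 + 61/3)) = √(23798 + 4/3) = √(71398/3) = √214194/3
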